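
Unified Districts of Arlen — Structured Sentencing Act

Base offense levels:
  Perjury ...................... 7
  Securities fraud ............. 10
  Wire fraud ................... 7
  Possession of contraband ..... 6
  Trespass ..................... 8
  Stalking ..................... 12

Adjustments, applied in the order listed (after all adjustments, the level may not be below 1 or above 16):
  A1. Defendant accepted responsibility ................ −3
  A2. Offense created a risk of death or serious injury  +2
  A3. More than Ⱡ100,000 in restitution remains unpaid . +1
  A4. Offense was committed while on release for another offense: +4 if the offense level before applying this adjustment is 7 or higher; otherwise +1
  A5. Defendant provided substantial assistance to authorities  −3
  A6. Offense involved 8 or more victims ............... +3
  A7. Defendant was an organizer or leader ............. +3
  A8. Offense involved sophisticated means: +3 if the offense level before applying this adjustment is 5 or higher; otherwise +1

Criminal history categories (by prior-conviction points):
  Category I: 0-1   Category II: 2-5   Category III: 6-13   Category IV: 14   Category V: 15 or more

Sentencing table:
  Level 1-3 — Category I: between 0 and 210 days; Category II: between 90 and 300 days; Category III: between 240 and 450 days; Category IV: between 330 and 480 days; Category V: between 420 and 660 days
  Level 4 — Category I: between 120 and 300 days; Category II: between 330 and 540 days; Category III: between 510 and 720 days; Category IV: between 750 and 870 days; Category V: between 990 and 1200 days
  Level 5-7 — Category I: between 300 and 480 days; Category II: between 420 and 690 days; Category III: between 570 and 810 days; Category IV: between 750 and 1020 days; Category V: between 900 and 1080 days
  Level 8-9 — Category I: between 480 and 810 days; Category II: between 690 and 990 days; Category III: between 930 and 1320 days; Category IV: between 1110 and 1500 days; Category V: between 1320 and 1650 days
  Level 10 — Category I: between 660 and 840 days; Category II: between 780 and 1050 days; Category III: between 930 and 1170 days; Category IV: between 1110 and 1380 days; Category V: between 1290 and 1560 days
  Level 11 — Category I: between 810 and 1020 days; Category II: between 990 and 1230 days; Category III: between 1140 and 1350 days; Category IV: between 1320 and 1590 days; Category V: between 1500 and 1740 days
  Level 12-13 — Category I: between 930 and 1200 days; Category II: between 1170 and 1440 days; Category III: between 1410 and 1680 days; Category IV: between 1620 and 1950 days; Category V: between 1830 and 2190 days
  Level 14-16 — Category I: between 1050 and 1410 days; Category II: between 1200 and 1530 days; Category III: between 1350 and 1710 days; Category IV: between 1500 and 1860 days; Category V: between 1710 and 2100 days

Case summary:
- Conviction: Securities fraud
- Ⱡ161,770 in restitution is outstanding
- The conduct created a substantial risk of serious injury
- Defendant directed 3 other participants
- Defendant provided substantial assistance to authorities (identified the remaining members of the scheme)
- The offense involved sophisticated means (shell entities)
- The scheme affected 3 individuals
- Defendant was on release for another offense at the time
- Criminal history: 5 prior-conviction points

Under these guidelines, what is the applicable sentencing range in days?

Base offense level for securities fraud: 10.
A2 applies: 10 + 2 = 12.
A3 applies: 12 + 1 = 13.
A4 applies (level before this adjustment is 13 ≥ 7, so +4): 13 + 4 = 17.
A5 applies: 17 − 3 = 14.
A6 does not apply.
A7 applies: 14 + 3 = 17.
A8 applies (level before this adjustment is 17 ≥ 5, so +3): 17 + 3 = 20.
Level 20 exceeds the maximum of 16; capped at 16.
Final offense level: 16.
Criminal history: 5 prior points → Category II (2-5).
Level 16 falls in the 14-16 band.
Grid: Level 14-16 × Category II = 1200-1530 days.

1200-1530 days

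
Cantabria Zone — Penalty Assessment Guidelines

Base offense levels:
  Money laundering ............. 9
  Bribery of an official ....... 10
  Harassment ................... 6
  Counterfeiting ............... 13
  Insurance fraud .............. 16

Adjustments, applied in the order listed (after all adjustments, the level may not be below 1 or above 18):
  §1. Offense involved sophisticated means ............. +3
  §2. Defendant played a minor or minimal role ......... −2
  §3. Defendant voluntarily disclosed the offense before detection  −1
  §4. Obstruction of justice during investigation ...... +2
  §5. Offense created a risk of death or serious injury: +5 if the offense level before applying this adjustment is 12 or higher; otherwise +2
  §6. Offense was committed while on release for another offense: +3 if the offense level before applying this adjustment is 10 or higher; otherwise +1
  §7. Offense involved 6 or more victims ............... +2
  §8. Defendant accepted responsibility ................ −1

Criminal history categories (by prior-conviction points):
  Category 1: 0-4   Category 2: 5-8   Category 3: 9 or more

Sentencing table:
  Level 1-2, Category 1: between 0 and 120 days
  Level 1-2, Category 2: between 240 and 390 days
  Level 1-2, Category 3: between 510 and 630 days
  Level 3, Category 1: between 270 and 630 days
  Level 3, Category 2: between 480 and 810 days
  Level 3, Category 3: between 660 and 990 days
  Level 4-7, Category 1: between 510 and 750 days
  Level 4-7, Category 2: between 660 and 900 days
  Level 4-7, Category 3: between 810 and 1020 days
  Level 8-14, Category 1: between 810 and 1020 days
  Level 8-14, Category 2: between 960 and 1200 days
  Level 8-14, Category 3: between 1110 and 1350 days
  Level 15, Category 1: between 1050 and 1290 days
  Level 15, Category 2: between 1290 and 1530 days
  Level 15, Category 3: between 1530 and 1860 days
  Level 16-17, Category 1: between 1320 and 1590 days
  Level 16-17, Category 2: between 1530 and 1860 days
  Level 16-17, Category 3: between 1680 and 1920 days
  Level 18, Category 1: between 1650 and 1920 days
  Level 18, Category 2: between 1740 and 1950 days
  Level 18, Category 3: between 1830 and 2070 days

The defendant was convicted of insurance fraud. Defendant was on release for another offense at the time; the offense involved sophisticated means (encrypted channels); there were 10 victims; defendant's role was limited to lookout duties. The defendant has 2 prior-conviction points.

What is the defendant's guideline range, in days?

Base offense level for insurance fraud: 16.
§1 applies: 16 + 3 = 19.
§2 applies: 19 − 2 = 17.
§3 does not apply.
§4 does not apply.
§5 does not apply.
§6 applies (level before this adjustment is 17 ≥ 10, so +3): 17 + 3 = 20.
§7 applies: 20 + 2 = 22.
§8 does not apply.
Level 22 exceeds the maximum of 18; capped at 18.
Final offense level: 18.
Criminal history: 2 prior points → Category 1 (0-4).
Level 18 falls in the 18 band.
Grid: Level 18 × Category 1 = 1650-1920 days.

1650-1920 days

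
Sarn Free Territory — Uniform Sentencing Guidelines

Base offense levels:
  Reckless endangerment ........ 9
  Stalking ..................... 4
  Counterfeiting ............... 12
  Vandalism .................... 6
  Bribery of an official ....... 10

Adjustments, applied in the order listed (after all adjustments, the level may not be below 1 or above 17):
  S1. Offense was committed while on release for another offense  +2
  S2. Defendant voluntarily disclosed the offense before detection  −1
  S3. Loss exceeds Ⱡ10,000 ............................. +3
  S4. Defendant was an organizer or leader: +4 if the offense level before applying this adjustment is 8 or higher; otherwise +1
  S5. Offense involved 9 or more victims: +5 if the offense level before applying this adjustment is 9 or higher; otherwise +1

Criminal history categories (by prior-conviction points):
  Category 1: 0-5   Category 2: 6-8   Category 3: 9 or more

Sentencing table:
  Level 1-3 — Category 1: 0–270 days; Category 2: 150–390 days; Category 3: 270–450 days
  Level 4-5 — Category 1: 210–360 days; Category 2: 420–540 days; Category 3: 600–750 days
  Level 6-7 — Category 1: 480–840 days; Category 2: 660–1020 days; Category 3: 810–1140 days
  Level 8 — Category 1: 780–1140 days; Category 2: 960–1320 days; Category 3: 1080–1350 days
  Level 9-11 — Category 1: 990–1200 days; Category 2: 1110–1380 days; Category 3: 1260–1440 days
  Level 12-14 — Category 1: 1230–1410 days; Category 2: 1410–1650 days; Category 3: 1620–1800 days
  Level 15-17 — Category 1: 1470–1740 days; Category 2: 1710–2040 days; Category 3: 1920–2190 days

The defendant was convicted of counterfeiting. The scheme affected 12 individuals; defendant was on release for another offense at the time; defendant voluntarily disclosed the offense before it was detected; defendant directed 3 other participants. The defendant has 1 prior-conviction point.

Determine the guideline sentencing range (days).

1470-1740 days

Base offense level for counterfeiting: 12.
S1 applies: 12 + 2 = 14.
S2 applies: 14 − 1 = 13.
S4 applies (level before this adjustment is 13 ≥ 8, so +4): 13 + 4 = 17.
S5 applies (level before this adjustment is 17 ≥ 9, so +5): 17 + 5 = 22.
Level 22 exceeds the maximum of 17; capped at 17.
Final offense level: 17.
Criminal history: 1 prior point → Category 1 (0-5).
Level 17 falls in the 15-17 band.
Grid: Level 15-17 × Category 1 = 1470-1740 days.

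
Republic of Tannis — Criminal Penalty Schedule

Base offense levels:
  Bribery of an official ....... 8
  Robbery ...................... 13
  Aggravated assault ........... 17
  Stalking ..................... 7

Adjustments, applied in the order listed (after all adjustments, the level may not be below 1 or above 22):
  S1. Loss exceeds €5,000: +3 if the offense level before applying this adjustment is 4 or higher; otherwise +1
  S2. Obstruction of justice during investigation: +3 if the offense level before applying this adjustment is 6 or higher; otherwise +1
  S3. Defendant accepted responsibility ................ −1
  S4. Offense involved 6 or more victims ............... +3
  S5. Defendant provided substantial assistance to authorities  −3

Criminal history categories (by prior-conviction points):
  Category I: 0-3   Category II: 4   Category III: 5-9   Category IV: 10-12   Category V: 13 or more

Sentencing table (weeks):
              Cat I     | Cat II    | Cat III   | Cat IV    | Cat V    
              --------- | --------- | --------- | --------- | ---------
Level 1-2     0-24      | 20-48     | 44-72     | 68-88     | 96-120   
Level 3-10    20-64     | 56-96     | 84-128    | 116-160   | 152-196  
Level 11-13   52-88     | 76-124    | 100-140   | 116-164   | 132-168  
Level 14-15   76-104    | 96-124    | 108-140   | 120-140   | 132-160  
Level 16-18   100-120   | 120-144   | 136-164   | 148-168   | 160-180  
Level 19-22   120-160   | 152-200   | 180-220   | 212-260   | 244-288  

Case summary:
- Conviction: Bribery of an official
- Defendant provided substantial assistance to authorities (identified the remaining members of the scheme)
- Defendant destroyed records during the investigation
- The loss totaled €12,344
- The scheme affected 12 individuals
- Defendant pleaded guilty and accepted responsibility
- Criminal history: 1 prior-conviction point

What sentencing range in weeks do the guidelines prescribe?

Base offense level for bribery of an official: 8.
S1 applies (level before this adjustment is 8 ≥ 4, so +3): 8 + 3 = 11.
S2 applies (level before this adjustment is 11 ≥ 6, so +3): 11 + 3 = 14.
S3 applies: 14 − 1 = 13.
S4 applies: 13 + 3 = 16.
S5 applies: 16 − 3 = 13.
Final offense level: 13.
Criminal history: 1 prior point → Category I (0-3).
Level 13 falls in the 11-13 band.
Grid: Level 11-13 × Category I = 52-88 weeks.

52-88 weeks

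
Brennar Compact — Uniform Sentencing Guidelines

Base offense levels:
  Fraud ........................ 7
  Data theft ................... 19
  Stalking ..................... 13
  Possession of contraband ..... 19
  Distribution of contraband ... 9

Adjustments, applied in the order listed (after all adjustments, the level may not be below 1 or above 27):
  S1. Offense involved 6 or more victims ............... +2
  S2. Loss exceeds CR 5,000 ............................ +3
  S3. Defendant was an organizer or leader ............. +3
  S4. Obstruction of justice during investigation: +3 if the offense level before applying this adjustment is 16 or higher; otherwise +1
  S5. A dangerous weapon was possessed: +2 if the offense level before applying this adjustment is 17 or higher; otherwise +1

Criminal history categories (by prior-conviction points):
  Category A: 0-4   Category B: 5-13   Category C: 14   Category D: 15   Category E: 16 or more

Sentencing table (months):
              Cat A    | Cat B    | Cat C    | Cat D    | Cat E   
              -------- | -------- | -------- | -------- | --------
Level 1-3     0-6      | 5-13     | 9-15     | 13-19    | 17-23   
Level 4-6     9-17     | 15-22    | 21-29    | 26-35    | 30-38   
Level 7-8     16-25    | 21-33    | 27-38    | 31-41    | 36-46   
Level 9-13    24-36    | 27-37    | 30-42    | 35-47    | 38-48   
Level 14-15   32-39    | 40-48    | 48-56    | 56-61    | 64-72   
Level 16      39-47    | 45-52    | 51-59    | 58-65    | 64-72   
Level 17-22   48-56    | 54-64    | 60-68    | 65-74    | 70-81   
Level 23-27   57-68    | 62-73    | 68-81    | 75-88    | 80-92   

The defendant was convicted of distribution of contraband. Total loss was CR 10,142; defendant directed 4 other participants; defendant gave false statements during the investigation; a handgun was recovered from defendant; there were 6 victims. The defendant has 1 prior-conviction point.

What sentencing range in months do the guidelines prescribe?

48-56 months

Base offense level for distribution of contraband: 9.
S1 applies: 9 + 2 = 11.
S2 applies: 11 + 3 = 14.
S3 applies: 14 + 3 = 17.
S4 applies (level before this adjustment is 17 ≥ 16, so +3): 17 + 3 = 20.
S5 applies (level before this adjustment is 20 ≥ 17, so +2): 20 + 2 = 22.
Final offense level: 22.
Criminal history: 1 prior point → Category A (0-4).
Level 22 falls in the 17-22 band.
Grid: Level 17-22 × Category A = 48-56 months.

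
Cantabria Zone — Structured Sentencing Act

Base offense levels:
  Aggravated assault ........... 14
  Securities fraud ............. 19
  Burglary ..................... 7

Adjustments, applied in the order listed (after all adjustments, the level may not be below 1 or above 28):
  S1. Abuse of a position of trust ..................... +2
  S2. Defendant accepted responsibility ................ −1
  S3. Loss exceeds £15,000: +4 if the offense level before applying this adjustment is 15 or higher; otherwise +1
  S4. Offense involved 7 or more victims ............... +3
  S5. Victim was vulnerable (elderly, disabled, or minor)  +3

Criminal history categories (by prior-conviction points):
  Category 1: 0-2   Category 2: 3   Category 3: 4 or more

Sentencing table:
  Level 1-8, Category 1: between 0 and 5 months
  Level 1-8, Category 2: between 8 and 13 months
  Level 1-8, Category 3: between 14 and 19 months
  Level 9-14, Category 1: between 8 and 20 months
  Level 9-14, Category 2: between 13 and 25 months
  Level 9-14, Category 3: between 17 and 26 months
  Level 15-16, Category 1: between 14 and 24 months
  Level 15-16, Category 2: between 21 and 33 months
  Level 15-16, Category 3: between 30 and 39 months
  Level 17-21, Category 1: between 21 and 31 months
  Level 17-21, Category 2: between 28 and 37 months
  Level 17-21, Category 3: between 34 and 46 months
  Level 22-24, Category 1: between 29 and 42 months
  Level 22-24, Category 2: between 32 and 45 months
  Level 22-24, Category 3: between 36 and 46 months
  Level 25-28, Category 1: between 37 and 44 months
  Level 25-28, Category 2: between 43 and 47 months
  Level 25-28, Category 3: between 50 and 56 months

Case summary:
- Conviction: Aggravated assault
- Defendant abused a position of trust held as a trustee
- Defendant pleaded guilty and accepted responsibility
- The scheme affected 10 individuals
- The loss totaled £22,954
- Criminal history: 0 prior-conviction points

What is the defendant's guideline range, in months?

Base offense level for aggravated assault: 14.
S1 applies: 14 + 2 = 16.
S2 applies: 16 − 1 = 15.
S3 applies (level before this adjustment is 15 ≥ 15, so +4): 15 + 4 = 19.
S4 applies: 19 + 3 = 22.
S5 does not apply.
Final offense level: 22.
Criminal history: 0 prior points → Category 1 (0-2).
Level 22 falls in the 22-24 band.
Grid: Level 22-24 × Category 1 = 29-42 months.

29-42 months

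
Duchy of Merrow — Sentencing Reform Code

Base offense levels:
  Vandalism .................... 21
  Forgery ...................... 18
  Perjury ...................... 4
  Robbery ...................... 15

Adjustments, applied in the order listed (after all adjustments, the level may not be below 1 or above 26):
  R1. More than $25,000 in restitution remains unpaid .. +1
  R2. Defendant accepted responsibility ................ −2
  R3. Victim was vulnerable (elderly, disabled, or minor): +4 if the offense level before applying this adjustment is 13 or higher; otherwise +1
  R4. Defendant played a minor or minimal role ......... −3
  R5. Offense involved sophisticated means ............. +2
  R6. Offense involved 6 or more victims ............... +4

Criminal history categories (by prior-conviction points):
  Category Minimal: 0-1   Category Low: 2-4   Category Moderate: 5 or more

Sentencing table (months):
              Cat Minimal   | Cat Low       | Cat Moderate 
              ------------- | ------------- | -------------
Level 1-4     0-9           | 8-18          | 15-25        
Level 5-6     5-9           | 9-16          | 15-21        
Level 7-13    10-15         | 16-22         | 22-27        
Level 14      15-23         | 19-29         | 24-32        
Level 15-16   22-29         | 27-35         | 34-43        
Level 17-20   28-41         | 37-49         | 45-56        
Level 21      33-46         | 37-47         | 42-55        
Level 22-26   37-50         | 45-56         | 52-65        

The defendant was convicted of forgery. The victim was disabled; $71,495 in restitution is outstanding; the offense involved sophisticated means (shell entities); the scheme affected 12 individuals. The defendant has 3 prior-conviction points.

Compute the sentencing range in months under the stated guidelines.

45-56 months

Base offense level for forgery: 18.
R1 applies: 18 + 1 = 19.
R3 applies (level before this adjustment is 19 ≥ 13, so +4): 19 + 4 = 23.
R5 applies: 23 + 2 = 25.
R6 applies: 25 + 4 = 29.
Level 29 exceeds the maximum of 26; capped at 26.
Final offense level: 26.
Criminal history: 3 prior points → Category Low (2-4).
Level 26 falls in the 22-26 band.
Grid: Level 22-26 × Category Low = 45-56 months.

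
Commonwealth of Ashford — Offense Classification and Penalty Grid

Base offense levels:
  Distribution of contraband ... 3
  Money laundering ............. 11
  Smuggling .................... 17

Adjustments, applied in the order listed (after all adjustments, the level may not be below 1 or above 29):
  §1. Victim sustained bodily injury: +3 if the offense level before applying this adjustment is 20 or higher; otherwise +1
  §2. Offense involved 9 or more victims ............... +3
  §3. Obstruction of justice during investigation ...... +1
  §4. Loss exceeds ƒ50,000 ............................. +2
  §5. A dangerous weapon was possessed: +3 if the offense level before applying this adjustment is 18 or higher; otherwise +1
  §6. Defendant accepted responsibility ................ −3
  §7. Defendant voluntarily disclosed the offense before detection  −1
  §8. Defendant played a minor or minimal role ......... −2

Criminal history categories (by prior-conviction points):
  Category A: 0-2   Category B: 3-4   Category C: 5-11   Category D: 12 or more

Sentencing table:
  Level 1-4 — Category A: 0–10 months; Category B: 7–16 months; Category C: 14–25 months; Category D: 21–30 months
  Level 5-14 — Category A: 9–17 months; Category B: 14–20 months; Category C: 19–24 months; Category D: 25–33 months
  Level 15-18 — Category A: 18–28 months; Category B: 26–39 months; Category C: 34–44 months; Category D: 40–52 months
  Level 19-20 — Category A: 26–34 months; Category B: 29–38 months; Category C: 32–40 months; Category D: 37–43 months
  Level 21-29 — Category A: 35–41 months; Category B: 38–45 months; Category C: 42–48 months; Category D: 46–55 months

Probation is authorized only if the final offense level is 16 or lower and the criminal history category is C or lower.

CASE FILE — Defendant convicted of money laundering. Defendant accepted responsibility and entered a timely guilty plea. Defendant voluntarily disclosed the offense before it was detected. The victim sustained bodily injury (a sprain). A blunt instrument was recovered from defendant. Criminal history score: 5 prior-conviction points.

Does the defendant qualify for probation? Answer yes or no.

Yes

Base offense level for money laundering: 11.
§1 applies (level before this adjustment is 11 < 20, so +1): 11 + 1 = 12.
§3 does not apply.
§4 does not apply.
§5 applies (level before this adjustment is 12 < 18, so +1): 12 + 1 = 13.
§6 applies: 13 − 3 = 10.
§7 applies: 10 − 1 = 9.
§8 does not apply.
Final offense level: 9.
Criminal history: 5 prior points → Category C (5-11).
Level 9 falls in the 5-14 band.
Grid: Level 5-14 × Category C = 19-24 months.
Probation check: level 9 ≤ 16 and category C ≤ C → eligible.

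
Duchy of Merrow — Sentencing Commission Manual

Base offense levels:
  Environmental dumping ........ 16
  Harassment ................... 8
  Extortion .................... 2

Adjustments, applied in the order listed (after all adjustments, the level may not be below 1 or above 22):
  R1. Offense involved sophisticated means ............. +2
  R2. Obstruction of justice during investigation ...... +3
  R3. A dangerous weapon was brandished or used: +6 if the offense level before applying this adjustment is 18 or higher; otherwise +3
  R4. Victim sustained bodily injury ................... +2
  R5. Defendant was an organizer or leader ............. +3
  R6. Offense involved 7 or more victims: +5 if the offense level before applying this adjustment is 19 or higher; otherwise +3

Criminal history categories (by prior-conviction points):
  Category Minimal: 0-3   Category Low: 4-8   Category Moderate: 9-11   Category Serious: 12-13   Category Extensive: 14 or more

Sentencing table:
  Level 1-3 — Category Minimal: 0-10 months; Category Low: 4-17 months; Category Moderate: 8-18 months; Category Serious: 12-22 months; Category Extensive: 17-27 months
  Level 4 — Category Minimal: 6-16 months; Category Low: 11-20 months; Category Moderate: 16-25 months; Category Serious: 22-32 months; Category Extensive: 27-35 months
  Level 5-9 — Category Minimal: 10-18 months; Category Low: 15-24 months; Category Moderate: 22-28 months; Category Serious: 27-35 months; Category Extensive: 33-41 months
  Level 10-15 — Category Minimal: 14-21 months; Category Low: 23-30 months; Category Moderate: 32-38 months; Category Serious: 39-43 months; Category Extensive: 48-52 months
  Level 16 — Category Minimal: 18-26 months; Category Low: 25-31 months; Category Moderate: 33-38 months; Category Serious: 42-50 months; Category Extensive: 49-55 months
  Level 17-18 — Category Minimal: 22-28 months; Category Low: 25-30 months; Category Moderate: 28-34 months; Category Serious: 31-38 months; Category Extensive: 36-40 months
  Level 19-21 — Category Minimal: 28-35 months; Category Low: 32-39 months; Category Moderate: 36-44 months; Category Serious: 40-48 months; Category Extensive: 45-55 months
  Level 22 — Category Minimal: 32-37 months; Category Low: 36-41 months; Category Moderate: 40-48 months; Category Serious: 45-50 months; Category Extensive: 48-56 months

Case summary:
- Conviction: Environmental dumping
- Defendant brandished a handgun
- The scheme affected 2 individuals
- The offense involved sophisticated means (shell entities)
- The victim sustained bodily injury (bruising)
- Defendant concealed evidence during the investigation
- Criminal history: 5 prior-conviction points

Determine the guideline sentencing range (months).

36-41 months

Base offense level for environmental dumping: 16.
R1 applies: 16 + 2 = 18.
R2 applies: 18 + 3 = 21.
R3 applies (level before this adjustment is 21 ≥ 18, so +6): 21 + 6 = 27.
R4 applies: 27 + 2 = 29.
R6 does not apply.
Level 29 exceeds the maximum of 22; capped at 22.
Final offense level: 22.
Criminal history: 5 prior points → Category Low (4-8).
Level 22 falls in the 22 band.
Grid: Level 22 × Category Low = 36-41 months.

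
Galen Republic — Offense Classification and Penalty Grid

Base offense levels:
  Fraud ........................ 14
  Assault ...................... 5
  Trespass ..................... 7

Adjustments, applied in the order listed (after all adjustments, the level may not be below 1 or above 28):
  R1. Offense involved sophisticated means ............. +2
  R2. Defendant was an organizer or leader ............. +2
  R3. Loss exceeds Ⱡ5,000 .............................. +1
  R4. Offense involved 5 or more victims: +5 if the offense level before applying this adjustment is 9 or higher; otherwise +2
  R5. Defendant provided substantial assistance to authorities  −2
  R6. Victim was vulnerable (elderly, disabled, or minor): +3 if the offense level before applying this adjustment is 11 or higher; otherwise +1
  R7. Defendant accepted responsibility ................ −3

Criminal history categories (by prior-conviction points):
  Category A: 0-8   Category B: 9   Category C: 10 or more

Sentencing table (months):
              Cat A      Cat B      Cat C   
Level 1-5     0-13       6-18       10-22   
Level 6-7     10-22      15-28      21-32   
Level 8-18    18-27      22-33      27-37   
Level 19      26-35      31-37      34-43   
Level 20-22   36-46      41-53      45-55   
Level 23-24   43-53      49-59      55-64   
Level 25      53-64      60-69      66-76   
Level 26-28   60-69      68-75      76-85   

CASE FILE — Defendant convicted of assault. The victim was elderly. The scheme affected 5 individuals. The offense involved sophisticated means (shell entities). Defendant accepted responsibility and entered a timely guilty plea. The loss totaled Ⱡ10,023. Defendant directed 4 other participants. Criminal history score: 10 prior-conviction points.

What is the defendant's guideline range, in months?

27-37 months

Base offense level for assault: 5.
R1 applies: 5 + 2 = 7.
R2 applies: 7 + 2 = 9.
R3 applies: 9 + 1 = 10.
R4 applies (level before this adjustment is 10 ≥ 9, so +5): 10 + 5 = 15.
R6 applies (level before this adjustment is 15 ≥ 11, so +3): 15 + 3 = 18.
R7 applies: 18 − 3 = 15.
Final offense level: 15.
Criminal history: 10 prior points → Category C (10+).
Level 15 falls in the 8-18 band.
Grid: Level 8-18 × Category C = 27-37 months.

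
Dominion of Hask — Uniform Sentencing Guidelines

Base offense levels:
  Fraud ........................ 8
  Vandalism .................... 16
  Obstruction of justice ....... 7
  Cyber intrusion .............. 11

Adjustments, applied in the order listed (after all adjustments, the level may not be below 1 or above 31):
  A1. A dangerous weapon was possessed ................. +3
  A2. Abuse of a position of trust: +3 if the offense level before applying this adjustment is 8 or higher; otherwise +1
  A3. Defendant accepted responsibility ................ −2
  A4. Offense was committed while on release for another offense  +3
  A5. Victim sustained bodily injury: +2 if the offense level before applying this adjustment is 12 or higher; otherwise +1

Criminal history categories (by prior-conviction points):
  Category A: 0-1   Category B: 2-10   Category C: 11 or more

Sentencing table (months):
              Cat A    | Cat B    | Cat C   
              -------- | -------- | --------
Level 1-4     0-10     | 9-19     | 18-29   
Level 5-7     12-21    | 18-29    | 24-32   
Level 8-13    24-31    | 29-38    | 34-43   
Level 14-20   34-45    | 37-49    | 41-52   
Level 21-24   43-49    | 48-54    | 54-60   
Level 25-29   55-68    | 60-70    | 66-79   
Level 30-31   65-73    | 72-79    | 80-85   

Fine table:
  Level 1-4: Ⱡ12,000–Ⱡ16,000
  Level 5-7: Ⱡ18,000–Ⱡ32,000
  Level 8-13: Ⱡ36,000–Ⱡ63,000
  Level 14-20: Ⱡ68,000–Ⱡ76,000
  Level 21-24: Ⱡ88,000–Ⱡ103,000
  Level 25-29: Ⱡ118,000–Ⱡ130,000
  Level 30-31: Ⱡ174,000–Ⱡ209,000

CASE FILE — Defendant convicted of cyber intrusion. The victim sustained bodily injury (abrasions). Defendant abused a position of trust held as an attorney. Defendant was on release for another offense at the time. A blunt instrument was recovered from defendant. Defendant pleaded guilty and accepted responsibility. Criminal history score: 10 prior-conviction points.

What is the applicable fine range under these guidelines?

Ⱡ68,000–Ⱡ76,000

Base offense level for cyber intrusion: 11.
A1 applies: 11 + 3 = 14.
A2 applies (level before this adjustment is 14 ≥ 8, so +3): 14 + 3 = 17.
A3 applies: 17 − 2 = 15.
A4 applies: 15 + 3 = 18.
A5 applies (level before this adjustment is 18 ≥ 12, so +2): 18 + 2 = 20.
Final offense level: 20.
Level 20 falls in the 14-20 band.
Fine table: Level 14-20 → Ⱡ68,000–Ⱡ76,000.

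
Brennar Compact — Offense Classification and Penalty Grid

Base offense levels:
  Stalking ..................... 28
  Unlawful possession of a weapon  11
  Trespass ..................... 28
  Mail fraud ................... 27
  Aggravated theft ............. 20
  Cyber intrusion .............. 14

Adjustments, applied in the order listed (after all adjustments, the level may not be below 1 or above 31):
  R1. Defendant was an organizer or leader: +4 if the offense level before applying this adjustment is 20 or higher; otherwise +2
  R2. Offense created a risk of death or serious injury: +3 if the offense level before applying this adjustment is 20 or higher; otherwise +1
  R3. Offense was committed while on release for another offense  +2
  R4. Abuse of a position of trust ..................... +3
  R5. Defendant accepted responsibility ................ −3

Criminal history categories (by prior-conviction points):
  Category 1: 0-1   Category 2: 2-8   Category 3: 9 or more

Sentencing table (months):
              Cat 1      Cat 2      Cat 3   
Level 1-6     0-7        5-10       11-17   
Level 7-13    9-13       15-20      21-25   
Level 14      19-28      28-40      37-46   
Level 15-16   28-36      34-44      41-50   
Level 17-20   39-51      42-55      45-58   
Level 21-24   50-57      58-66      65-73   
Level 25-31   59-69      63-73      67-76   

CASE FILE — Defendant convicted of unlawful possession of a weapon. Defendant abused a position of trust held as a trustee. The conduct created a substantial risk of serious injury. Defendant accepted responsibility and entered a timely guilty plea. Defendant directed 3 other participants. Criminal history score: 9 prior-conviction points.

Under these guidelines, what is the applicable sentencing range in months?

Base offense level for unlawful possession of a weapon: 11.
R1 applies (level before this adjustment is 11 < 20, so +2): 11 + 2 = 13.
R2 applies (level before this adjustment is 13 < 20, so +1): 13 + 1 = 14.
R3 does not apply.
R4 applies: 14 + 3 = 17.
R5 applies: 17 − 3 = 14.
Final offense level: 14.
Criminal history: 9 prior points → Category 3 (9+).
Level 14 falls in the 14 band.
Grid: Level 14 × Category 3 = 37-46 months.

37-46 months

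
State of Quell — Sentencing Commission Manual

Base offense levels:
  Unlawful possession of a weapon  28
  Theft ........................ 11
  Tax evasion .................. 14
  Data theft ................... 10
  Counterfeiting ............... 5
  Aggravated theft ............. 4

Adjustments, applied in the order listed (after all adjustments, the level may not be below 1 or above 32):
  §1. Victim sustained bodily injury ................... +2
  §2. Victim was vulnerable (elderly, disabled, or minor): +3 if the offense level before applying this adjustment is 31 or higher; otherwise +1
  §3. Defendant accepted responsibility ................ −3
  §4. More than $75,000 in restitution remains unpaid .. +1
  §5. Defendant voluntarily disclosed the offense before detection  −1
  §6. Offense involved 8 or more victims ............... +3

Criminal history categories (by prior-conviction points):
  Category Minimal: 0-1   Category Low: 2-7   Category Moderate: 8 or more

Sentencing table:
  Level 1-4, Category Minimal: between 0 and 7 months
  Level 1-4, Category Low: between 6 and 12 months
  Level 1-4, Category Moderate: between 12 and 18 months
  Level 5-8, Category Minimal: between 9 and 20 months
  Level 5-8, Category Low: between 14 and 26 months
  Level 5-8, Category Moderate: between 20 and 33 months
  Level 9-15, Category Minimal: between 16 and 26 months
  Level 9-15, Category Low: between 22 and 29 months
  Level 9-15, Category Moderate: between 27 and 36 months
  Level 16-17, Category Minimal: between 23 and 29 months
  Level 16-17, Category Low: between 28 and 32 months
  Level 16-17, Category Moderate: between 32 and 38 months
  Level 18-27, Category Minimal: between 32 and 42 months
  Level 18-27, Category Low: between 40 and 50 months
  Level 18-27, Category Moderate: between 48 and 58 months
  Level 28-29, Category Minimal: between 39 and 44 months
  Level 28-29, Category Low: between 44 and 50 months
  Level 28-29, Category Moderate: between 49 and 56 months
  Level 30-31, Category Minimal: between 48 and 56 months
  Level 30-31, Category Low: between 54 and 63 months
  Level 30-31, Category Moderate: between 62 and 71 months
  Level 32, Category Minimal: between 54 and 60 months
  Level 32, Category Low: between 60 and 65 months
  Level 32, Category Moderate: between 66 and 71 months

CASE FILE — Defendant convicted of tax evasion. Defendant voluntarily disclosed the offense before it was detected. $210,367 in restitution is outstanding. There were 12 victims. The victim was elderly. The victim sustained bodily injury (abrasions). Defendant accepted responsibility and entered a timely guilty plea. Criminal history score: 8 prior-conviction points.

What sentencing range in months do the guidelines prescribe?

32-38 months

Base offense level for tax evasion: 14.
§1 applies: 14 + 2 = 16.
§2 applies (level before this adjustment is 16 < 31, so +1): 16 + 1 = 17.
§3 applies: 17 − 3 = 14.
§4 applies: 14 + 1 = 15.
§5 applies: 15 − 1 = 14.
§6 applies: 14 + 3 = 17.
Final offense level: 17.
Criminal history: 8 prior points → Category Moderate (8+).
Level 17 falls in the 16-17 band.
Grid: Level 16-17 × Category Moderate = 32-38 months.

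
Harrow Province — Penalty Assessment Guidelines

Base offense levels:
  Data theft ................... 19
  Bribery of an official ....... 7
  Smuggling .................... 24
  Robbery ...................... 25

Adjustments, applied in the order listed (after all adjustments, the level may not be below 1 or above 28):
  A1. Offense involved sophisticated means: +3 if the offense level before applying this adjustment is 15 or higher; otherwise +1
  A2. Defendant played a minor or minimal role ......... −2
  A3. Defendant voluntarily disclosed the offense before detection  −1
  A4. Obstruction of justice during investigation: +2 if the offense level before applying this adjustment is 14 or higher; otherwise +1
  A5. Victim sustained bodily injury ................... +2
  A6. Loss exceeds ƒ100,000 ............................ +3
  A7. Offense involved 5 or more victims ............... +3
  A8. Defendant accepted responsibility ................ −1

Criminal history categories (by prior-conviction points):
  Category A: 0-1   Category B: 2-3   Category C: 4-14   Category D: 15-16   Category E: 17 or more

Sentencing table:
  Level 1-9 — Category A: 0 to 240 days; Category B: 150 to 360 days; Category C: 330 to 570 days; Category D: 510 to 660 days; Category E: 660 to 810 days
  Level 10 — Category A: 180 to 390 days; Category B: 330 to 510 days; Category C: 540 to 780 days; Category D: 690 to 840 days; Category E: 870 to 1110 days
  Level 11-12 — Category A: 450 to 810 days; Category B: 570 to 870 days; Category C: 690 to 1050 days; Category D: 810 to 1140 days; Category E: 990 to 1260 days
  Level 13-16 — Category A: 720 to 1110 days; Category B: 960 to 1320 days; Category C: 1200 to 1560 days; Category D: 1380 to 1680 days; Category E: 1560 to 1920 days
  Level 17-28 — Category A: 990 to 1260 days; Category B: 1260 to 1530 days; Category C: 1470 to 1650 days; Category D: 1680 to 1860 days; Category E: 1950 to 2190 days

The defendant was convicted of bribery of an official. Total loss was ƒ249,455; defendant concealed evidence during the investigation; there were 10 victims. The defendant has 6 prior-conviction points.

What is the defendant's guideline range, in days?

Base offense level for bribery of an official: 7.
A2 does not apply.
A4 applies (level before this adjustment is 7 < 14, so +1): 7 + 1 = 8.
A5 does not apply.
A6 applies: 8 + 3 = 11.
A7 applies: 11 + 3 = 14.
Final offense level: 14.
Criminal history: 6 prior points → Category C (4-14).
Level 14 falls in the 13-16 band.
Grid: Level 13-16 × Category C = 1200-1560 days.

1200-1560 days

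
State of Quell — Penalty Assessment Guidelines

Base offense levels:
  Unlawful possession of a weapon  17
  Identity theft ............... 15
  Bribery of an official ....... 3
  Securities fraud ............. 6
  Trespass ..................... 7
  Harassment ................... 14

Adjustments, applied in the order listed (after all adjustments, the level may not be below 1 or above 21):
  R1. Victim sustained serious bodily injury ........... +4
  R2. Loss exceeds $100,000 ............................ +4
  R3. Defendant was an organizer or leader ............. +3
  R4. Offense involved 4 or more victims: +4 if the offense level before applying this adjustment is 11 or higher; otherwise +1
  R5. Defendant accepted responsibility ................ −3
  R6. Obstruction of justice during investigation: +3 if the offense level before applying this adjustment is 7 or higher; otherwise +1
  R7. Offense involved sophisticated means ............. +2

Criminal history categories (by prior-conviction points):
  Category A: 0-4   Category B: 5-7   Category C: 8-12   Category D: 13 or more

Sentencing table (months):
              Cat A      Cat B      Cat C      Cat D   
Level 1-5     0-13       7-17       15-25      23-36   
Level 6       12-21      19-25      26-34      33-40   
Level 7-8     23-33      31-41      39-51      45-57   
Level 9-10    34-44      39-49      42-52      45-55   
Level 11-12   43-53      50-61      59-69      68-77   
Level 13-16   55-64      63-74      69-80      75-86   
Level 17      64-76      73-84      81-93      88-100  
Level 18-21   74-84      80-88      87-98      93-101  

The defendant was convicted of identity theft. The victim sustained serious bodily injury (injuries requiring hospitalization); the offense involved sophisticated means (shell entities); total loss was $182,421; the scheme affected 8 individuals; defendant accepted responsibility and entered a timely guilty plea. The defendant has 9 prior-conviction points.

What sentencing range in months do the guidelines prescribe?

87-98 months

Base offense level for identity theft: 15.
R1 applies: 15 + 4 = 19.
R2 applies: 19 + 4 = 23.
R4 applies (level before this adjustment is 23 ≥ 11, so +4): 23 + 4 = 27.
R5 applies: 27 − 3 = 24.
R6 does not apply.
R7 applies: 24 + 2 = 26.
Level 26 exceeds the maximum of 21; capped at 21.
Final offense level: 21.
Criminal history: 9 prior points → Category C (8-12).
Level 21 falls in the 18-21 band.
Grid: Level 18-21 × Category C = 87-98 months.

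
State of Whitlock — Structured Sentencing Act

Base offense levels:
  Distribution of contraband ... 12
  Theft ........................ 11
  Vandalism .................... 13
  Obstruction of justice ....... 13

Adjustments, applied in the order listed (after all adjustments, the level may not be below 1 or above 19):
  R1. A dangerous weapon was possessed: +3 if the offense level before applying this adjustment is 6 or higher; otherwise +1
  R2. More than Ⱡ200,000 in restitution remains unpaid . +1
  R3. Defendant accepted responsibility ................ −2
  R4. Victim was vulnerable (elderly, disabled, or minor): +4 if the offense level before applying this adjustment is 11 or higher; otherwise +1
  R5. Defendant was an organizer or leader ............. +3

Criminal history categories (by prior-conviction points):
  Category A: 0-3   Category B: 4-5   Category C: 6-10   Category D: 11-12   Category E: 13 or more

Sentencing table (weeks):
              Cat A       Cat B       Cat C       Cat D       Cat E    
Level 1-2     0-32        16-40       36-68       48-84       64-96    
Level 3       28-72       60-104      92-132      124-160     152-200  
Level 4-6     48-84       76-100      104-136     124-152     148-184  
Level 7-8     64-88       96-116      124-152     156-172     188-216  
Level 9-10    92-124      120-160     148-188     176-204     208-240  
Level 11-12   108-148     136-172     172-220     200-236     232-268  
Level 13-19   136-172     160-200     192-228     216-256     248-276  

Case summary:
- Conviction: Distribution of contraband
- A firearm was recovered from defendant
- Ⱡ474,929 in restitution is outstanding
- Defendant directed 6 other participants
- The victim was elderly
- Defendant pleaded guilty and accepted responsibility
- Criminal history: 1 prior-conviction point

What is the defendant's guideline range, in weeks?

Base offense level for distribution of contraband: 12.
R1 applies (level before this adjustment is 12 ≥ 6, so +3): 12 + 3 = 15.
R2 applies: 15 + 1 = 16.
R3 applies: 16 − 2 = 14.
R4 applies (level before this adjustment is 14 ≥ 11, so +4): 14 + 4 = 18.
R5 applies: 18 + 3 = 21.
Level 21 exceeds the maximum of 19; capped at 19.
Final offense level: 19.
Criminal history: 1 prior point → Category A (0-3).
Level 19 falls in the 13-19 band.
Grid: Level 13-19 × Category A = 136-172 weeks.

136-172 weeks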